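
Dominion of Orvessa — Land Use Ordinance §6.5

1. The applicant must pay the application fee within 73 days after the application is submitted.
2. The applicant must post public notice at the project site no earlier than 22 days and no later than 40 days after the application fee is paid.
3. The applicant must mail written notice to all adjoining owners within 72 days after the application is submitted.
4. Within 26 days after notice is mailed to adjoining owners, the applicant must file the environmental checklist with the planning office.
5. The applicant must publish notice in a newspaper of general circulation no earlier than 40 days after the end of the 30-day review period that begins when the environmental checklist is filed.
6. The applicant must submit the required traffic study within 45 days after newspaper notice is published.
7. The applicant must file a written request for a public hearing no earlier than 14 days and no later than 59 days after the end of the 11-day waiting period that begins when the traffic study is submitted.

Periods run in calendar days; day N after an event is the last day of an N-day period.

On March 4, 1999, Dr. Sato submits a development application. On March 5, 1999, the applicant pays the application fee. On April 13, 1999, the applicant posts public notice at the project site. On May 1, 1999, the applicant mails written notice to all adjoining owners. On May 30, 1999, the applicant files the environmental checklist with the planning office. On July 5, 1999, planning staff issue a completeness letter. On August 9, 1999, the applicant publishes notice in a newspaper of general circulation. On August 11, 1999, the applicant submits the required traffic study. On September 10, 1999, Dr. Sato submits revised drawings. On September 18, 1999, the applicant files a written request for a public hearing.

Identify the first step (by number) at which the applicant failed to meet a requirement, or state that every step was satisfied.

Step 4

Step 1: 73 days after March 4, 1999 (when the application is submitted) is May 16, 1999; March 5, 1999 is within that limit.
Step 2: the window is 22–40 days after March 5, 1999 (when the application fee is paid), so March 27, 1999 through April 14, 1999; done April 13, 1999, which is between those dates.
Step 3: 72 days after March 4, 1999 (when the application is submitted) is May 15, 1999; May 1, 1999 is within that limit.
Step 4: 26 days after May 1, 1999 (when notice is mailed to adjoining owners) is May 27, 1999; May 30, 1999 misses that deadline by 3 days.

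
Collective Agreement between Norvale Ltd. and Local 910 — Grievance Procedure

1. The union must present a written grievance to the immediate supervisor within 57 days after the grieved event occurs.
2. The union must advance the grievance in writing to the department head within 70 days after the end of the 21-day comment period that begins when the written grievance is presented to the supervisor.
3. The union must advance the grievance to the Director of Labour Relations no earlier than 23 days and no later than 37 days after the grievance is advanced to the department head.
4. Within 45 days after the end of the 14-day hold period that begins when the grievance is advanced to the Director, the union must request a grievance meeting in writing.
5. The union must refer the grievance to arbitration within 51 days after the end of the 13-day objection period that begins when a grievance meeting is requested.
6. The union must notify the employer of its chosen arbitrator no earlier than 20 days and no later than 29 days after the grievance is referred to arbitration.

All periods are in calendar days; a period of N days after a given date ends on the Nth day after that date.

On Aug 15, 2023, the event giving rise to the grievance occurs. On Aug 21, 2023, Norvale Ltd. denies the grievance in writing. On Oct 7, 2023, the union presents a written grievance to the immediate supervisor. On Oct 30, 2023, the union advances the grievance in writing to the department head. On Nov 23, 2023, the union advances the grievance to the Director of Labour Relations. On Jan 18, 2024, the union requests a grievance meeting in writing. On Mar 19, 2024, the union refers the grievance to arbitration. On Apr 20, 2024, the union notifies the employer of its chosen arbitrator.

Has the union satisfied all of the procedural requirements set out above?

No

Step 1 — counting 57 days from Aug 15, 2023 (when the grieved event occurs) gives a deadline of Oct 11, 2023; Oct 7, 2023 is within that limit.
Step 2 — counting 70 days from Oct 28, 2023 (end of the 21-day comment period, which began when the written grievance is presented to the supervisor on Oct 7, 2023) gives a deadline of Jan 6, 2024; completed Oct 30, 2023, before the deadline.
Step 3 — 23 and 37 days from Oct 30, 2023 (when the grievance is advanced to the department head) are Nov 22, 2023 and Dec 6, 2023 respectively; done Nov 23, 2023, which is between those dates.
Step 4 — counting 45 days from Dec 7, 2023 (end of the 14-day hold period, which began when the grievance is advanced to the Director on Nov 23, 2023) gives a deadline of Jan 21, 2024; done Jan 18, 2024 — timely.
Step 5 — counting 51 days from Jan 31, 2024 (end of the 13-day objection period, which began when a grievance meeting is requested on Jan 18, 2024) gives a deadline of Mar 22, 2024; Mar 19, 2024 is within that limit.
Step 6 — 20 and 29 days from Mar 19, 2024 (when the grievance is referred to arbitration) are Apr 8, 2024 and Apr 17, 2024 respectively; Apr 20, 2024 is 3 days past the end of the window.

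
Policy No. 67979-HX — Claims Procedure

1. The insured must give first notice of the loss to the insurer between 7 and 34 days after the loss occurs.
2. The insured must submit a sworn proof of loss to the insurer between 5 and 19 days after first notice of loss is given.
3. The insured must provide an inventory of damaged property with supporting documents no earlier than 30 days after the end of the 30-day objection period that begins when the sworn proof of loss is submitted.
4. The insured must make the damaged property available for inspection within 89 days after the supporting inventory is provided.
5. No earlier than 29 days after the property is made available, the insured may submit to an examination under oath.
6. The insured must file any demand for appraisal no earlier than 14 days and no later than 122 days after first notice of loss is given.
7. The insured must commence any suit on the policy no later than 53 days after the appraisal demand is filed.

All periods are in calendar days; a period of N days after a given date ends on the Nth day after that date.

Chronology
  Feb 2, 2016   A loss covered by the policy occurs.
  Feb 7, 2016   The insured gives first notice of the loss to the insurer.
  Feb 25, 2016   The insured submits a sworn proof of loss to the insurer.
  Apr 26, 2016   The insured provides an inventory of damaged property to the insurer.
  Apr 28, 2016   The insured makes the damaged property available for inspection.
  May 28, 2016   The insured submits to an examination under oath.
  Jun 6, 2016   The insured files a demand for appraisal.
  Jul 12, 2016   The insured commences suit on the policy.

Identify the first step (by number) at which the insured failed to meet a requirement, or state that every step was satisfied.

Step 1 — 7 and 34 days from Feb 2, 2016 (when the loss occurs) are Feb 9, 2016 and Mar 7, 2016 respectively; Feb 7, 2016 is 2 days too early.
No need to go further; step 1 was not satisfied.

Step 1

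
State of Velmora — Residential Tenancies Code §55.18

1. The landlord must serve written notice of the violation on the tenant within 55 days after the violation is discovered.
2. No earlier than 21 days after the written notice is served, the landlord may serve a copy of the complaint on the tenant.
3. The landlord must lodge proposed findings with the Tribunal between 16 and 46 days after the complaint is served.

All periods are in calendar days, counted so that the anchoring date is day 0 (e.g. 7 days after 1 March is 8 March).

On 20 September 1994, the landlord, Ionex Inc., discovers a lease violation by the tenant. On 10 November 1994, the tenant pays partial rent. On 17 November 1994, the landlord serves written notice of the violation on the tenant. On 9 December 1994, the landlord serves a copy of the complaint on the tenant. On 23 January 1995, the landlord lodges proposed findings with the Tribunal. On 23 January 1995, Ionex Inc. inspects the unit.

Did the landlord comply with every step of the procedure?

Step 1: 55 days after 20 September 1994 (when the violation is discovered) is 14 November 1994; done 17 November 1994 — 3 days late.
No need to go further; step 1 was not satisfied.

No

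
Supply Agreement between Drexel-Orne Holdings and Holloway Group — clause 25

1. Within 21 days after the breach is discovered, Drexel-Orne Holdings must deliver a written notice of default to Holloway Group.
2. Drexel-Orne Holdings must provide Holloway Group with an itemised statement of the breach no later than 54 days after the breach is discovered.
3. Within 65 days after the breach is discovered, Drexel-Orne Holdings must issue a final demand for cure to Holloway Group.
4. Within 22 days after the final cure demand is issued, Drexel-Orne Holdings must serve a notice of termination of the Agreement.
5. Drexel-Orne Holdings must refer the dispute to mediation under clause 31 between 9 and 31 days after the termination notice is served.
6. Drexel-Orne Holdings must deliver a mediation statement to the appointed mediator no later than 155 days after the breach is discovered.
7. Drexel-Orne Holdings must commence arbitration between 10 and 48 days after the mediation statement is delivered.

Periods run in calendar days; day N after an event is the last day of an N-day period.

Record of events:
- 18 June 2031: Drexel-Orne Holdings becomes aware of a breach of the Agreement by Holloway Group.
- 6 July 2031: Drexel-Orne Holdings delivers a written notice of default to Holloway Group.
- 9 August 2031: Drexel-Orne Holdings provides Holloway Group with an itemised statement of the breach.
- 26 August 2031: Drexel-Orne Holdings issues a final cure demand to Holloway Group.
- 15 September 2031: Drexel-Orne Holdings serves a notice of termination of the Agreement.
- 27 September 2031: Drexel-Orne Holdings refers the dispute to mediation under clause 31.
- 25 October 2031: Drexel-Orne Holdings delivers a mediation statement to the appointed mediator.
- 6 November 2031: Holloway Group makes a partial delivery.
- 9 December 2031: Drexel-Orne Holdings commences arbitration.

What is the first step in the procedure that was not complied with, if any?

(1) due by 18 June 2031 + 21 days = 9 July 2031; done 6 July 2031 — timely.
(2) due by 18 June 2031 + 54 days = 11 August 2031; 9 August 2031 is within that limit.
(3) due by 18 June 2031 + 65 days = 22 August 2031; not done until 26 August 2031, 4 days after the deadline.
That is the first point of non-compliance.

Step 3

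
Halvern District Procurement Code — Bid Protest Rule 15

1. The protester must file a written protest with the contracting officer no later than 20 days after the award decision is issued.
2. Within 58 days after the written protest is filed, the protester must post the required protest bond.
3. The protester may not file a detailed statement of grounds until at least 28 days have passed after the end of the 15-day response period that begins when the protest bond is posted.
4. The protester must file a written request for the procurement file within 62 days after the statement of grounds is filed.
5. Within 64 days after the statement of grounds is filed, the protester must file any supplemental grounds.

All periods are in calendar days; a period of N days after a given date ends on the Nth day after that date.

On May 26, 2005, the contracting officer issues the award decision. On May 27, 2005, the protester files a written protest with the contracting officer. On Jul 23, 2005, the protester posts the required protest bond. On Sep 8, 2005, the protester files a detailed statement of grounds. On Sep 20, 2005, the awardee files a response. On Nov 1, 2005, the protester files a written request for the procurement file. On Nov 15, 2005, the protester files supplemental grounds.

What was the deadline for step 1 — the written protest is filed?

Step 1 runs from May 26, 2005, when the award decision is issued. 20 days after May 26, 2005 is Jun 15, 2005.

Jun 15, 2005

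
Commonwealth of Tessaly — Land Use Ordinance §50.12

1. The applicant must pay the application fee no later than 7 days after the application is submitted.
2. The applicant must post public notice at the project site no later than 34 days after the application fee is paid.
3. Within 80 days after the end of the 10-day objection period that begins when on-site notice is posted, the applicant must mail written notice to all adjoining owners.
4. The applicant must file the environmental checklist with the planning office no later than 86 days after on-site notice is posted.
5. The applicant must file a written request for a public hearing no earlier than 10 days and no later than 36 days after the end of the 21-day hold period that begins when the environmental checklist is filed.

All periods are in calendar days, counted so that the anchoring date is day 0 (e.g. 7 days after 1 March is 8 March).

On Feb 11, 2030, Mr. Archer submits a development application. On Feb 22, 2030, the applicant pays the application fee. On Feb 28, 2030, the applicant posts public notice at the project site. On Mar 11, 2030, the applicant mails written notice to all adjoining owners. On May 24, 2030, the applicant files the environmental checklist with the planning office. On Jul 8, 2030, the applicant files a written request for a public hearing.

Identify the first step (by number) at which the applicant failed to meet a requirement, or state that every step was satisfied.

(1) due by Feb 11, 2030 + 7 days = Feb 18, 2030; done Feb 22, 2030 — 4 days late.

Step 1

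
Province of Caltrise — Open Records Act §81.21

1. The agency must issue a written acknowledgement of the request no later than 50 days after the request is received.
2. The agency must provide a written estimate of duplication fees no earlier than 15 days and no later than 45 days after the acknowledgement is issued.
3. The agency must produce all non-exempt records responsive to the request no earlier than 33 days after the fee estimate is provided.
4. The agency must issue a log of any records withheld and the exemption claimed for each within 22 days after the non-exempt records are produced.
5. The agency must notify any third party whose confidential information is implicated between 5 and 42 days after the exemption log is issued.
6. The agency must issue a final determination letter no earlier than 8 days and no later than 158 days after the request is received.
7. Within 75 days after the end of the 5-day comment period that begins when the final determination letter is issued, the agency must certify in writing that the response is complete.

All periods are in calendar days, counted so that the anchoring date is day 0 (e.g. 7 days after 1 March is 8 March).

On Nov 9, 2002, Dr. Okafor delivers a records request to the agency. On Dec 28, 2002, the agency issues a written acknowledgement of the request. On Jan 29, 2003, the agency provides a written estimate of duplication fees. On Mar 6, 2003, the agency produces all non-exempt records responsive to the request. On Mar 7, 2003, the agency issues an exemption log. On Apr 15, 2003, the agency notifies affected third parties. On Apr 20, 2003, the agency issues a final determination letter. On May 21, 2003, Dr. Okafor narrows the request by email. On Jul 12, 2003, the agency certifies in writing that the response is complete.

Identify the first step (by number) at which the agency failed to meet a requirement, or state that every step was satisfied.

Step 6

Step 1: 50 days after Nov 9, 2002 (when the request is received) is Dec 29, 2002; Dec 28, 2002 is within that limit.
Step 2: the window is 15–45 days after Dec 28, 2002 (when the acknowledgement is issued), so Jan 12, 2003 through Feb 11, 2003; done Jan 29, 2003, which is between those dates.
Step 3: the earliest permitted date is 33 days after Jan 29, 2003 (when the fee estimate is provided), i.e. Mar 3, 2003; done Mar 6, 2003 — permitted.
Step 4: 22 days after Mar 6, 2003 (when the non-exempt records are produced) is Mar 28, 2003; Mar 7, 2003 is within that limit.
Step 5: the window is 5–42 days after Mar 7, 2003 (when the exemption log is issued), so Mar 12, 2003 through Apr 18, 2003; Apr 15, 2003 falls inside that range.
Step 6: the window is 8–158 days after Nov 9, 2002 (when the request is received), so Nov 17, 2002 through Apr 16, 2003; Apr 20, 2003 is 4 days past the end of the window.
Later steps need not be reached.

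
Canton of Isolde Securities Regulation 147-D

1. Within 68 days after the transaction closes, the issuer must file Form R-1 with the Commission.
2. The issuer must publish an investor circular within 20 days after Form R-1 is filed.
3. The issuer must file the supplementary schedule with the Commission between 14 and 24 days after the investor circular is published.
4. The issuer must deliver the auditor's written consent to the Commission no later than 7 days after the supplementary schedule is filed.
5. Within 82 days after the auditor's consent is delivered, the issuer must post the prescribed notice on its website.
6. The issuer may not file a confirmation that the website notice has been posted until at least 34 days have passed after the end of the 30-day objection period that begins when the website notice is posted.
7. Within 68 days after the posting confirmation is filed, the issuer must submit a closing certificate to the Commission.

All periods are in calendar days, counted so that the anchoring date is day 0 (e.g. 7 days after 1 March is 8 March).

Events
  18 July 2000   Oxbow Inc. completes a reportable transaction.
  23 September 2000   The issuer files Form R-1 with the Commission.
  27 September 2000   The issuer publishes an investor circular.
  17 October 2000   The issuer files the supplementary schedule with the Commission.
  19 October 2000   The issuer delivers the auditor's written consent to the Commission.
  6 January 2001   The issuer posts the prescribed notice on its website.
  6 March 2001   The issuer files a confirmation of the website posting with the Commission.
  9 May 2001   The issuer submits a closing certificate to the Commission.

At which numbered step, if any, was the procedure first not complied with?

Step 1 — counting 68 days from 18 July 2000 (when the transaction closes) gives a deadline of 24 September 2000; completed 23 September 2000, before the deadline.
Step 2 — counting 20 days from 23 September 2000 (when Form R-1 is filed) gives a deadline of 13 October 2000; 27 September 2000 is within that limit.
Step 3 — 14 and 24 days from 27 September 2000 (when the investor circular is published) are 11 October 2000 and 21 October 2000 respectively; 17 October 2000 falls inside that range.
Step 4 — counting 7 days from 17 October 2000 (when the supplementary schedule is filed) gives a deadline of 24 October 2000; completed 19 October 2000, before the deadline.
Step 5 — counting 82 days from 19 October 2000 (when the auditor's consent is delivered) gives a deadline of 9 January 2001; 6 January 2001 is within that limit.
Step 6 — must wait 34 days from 5 February 2001 (end of the 30-day objection period, which began when the website notice is posted on 6 January 2001), so not before 11 March 2001; done 6 March 2001 — 5 days too early.

Step 6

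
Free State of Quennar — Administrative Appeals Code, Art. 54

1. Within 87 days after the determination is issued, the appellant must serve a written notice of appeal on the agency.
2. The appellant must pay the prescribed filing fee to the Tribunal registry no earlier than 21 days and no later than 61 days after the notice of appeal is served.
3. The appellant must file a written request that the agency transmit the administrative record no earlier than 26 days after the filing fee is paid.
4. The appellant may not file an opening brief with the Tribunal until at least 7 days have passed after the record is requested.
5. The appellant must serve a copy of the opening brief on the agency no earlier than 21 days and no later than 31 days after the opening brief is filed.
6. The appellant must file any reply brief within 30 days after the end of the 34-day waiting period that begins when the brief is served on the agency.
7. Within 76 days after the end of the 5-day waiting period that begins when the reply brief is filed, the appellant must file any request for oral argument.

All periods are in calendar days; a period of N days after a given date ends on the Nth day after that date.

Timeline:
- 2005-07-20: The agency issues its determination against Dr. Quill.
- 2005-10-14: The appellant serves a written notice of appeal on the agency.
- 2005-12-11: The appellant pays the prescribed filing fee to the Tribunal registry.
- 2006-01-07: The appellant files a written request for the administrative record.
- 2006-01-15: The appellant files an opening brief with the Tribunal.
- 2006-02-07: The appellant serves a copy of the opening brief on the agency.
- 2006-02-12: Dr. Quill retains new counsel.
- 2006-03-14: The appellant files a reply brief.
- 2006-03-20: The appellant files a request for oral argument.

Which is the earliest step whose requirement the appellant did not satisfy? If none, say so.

None — every step was satisfied

Step 1: 87 days after 2005-07-20 (when the determination is issued) is 2005-10-15; done 2005-10-14 — timely.
Step 2: the window is 21–61 days after 2005-10-14 (when the notice of appeal is served), so 2005-11-04 through 2005-12-14; 2005-12-11 falls inside that range.
Step 3: the earliest permitted date is 26 days after 2005-12-11 (when the filing fee is paid), i.e. 2006-01-06; 2006-01-07 is on or after that date.
Step 4: the earliest permitted date is 7 days after 2006-01-07 (when the record is requested), i.e. 2006-01-14; done 2006-01-15 — permitted.
Step 5: the window is 21–31 days after 2006-01-15 (when the opening brief is filed), so 2006-02-05 through 2006-02-15; 2006-02-07 falls inside that range.
Step 6: 30 days after 2006-03-13 (end of the 34-day waiting period, which began when the brief is served on the agency on 2006-02-07) is 2006-04-12; completed 2006-03-14, before the deadline.
Step 7: 76 days after 2006-03-19 (end of the 5-day waiting period, which began when the reply brief is filed on 2006-03-14) is 2006-06-03; completed 2006-03-20, before the deadline.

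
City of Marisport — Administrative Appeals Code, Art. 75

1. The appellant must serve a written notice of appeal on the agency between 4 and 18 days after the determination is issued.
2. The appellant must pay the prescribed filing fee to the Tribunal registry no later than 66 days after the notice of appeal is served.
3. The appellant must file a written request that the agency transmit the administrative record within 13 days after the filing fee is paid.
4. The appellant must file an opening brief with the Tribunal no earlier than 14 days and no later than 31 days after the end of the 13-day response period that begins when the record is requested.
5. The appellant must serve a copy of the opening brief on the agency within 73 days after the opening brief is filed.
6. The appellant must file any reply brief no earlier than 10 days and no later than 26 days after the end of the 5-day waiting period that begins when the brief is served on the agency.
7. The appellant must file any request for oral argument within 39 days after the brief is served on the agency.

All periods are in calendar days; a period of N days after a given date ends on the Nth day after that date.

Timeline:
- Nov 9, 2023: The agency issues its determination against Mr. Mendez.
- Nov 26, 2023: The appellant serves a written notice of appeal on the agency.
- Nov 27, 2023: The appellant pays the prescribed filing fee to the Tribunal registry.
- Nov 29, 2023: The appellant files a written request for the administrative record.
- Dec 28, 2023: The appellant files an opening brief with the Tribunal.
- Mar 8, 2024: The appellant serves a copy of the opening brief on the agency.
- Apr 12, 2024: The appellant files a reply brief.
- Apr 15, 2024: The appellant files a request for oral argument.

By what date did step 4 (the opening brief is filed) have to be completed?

Jan 12, 2024

The record is requested on Nov 29, 2023; the 13-day response period therefore ends Dec 12, 2023, and step 4 runs from that date. The window is 14–31 days after Dec 12, 2023; it closes on Jan 12, 2024.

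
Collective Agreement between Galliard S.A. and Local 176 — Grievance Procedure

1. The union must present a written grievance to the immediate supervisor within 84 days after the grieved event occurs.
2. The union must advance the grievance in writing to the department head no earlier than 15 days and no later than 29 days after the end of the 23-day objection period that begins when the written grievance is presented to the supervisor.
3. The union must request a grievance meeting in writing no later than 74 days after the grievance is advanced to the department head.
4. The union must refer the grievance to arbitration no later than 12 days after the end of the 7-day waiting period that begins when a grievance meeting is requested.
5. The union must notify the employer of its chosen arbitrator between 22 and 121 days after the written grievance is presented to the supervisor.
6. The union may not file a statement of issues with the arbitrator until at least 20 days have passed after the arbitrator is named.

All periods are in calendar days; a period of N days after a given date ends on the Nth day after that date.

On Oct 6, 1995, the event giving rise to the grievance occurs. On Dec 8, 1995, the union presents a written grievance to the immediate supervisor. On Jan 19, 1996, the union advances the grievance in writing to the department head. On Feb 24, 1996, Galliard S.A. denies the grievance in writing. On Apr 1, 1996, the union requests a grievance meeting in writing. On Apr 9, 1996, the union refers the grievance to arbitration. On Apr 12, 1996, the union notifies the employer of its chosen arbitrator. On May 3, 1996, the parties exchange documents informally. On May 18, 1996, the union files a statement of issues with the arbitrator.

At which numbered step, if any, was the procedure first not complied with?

Step 1 — counting 84 days from Oct 6, 1995 (when the grieved event occurs) gives a deadline of Dec 29, 1995; completed Dec 8, 1995, before the deadline.
Step 2 — 15 and 29 days from Dec 31, 1995 (end of the 23-day objection period, which began when the written grievance is presented to the supervisor on Dec 8, 1995) are Jan 15, 1996 and Jan 29, 1996 respectively; Jan 19, 1996 falls inside that range.
Step 3 — counting 74 days from Jan 19, 1996 (when the grievance is advanced to the department head) gives a deadline of Apr 2, 1996; Apr 1, 1996 is within that limit.
Step 4 — counting 12 days from Apr 8, 1996 (end of the 7-day waiting period, which began when a grievance meeting is requested on Apr 1, 1996) gives a deadline of Apr 20, 1996; done Apr 9, 1996 — timely.
Step 5 — 22 and 121 days from Dec 8, 1995 (when the written grievance is presented to the supervisor) are Dec 30, 1995 and Apr 7, 1996 respectively; Apr 12, 1996 is 5 days past the end of the window.
The procedure was therefore not followed at step 5.

Step 5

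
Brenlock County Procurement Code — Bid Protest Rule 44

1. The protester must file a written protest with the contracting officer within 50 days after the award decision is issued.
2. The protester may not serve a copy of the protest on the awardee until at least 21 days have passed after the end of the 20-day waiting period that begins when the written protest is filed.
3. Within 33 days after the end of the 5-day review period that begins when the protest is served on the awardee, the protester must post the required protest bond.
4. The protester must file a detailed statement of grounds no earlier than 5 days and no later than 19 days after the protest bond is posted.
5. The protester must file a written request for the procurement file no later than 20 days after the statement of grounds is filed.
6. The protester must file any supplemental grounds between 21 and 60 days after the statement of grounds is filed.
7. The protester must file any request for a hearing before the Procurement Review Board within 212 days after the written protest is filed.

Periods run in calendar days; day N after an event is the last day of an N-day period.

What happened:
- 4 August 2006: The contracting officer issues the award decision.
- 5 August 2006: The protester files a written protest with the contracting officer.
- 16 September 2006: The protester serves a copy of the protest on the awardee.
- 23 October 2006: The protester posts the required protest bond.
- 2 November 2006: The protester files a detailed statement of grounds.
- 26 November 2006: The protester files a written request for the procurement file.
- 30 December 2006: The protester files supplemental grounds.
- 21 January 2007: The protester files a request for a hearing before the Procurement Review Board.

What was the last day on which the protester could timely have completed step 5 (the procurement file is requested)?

Step 5 runs from 2 November 2006, when the statement of grounds is filed. 20 days after 2 November 2006 is 22 November 2006.

22 November 2006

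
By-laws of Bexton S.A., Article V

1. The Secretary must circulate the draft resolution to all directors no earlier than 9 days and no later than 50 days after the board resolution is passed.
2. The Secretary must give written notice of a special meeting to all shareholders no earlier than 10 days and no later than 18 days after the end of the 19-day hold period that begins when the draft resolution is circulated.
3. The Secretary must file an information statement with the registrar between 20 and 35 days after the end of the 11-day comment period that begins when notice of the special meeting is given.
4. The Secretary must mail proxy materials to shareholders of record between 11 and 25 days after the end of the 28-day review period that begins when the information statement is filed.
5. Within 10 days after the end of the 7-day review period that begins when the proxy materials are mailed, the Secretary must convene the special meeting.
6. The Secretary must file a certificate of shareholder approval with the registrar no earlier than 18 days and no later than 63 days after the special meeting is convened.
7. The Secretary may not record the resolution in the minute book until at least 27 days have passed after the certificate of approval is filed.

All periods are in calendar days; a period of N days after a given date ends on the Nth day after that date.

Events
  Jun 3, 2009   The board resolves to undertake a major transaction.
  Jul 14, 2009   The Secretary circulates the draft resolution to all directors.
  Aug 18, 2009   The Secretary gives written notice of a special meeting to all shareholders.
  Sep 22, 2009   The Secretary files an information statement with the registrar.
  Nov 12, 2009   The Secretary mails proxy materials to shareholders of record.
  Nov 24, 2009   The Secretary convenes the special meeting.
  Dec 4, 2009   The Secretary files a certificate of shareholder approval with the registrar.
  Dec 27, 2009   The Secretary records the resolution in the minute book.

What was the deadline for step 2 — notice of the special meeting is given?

The draft resolution is circulated on Jul 14, 2009; the 19-day hold period therefore ends Aug 2, 2009, and step 2 runs from that date. The window is 10–18 days after Aug 2, 2009; it closes on Aug 20, 2009.

Aug 20, 2009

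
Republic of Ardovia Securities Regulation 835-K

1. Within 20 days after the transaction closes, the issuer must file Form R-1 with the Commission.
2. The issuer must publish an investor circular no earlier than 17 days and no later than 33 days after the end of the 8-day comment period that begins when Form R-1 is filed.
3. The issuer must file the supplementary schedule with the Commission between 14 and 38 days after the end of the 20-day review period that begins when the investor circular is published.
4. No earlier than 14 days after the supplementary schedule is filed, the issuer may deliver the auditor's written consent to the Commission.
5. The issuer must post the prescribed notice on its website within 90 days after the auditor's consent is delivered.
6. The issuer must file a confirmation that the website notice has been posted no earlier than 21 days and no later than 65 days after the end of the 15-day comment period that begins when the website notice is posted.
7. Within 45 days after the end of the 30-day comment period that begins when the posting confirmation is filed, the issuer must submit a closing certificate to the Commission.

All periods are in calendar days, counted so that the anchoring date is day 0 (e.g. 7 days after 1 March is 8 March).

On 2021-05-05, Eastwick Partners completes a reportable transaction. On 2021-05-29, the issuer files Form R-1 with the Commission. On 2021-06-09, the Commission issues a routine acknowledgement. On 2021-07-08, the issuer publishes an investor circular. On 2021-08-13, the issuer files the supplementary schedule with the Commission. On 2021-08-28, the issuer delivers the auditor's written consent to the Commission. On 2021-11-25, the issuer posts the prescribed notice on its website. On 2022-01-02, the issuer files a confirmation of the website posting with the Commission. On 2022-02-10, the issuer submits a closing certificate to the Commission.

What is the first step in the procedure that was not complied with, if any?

Step 1

(1) due by 2021-05-05 + 20 days = 2021-05-25; not done until 2021-05-29, 4 days after the deadline.
The procedure was therefore not followed at step 1.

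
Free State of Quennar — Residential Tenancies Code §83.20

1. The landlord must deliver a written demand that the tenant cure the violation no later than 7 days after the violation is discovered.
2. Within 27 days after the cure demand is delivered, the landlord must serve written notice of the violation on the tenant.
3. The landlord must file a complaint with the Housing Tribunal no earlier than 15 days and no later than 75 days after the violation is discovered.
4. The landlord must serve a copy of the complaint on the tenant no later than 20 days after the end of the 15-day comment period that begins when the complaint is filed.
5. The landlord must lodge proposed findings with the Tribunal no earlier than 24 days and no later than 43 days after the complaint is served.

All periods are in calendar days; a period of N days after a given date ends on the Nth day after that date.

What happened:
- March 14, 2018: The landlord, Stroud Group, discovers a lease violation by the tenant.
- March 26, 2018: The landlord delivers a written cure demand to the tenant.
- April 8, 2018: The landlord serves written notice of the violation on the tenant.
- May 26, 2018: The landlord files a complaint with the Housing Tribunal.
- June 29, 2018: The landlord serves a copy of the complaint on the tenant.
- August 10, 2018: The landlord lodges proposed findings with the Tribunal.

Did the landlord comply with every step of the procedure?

(1) due by March 14, 2018 + 7 days = March 21, 2018; March 26, 2018 misses that deadline by 5 days.

No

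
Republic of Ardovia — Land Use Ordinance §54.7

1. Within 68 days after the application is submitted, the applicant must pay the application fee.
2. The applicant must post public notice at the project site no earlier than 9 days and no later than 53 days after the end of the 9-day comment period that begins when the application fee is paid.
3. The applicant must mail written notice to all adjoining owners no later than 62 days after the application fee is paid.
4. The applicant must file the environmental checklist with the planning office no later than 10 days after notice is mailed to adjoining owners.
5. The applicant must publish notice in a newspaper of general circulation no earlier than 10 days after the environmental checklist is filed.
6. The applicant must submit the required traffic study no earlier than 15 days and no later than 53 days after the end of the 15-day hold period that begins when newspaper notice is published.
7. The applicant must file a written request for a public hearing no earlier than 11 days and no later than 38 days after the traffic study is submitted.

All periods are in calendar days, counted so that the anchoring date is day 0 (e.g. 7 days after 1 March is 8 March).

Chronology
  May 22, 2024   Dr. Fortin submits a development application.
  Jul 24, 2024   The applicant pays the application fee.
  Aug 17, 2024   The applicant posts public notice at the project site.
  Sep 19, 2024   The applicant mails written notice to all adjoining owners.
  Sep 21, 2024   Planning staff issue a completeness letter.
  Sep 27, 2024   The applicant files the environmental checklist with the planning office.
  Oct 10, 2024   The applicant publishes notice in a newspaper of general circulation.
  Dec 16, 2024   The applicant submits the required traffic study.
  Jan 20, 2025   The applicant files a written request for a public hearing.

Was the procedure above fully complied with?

Step 1: 68 days after May 22, 2024 (when the application is submitted) is Jul 29, 2024; completed Jul 24, 2024, before the deadline.
Step 2: the window is 9–53 days after Aug 2, 2024 (end of the 9-day comment period, which began when the application fee is paid on Jul 24, 2024), so Aug 11, 2024 through Sep 24, 2024; done Aug 17, 2024, which is between those dates.
Step 3: 62 days after Jul 24, 2024 (when the application fee is paid) is Sep 24, 2024; Sep 19, 2024 is within that limit.
Step 4: 10 days after Sep 19, 2024 (when notice is mailed to adjoining owners) is Sep 29, 2024; Sep 27, 2024 is within that limit.
Step 5: the earliest permitted date is 10 days after Sep 27, 2024 (when the environmental checklist is filed), i.e. Oct 7, 2024; done Oct 10, 2024 — permitted.
Step 6: the window is 15–53 days after Oct 25, 2024 (end of the 15-day hold period, which began when newspaper notice is published on Oct 10, 2024), so Nov 9, 2024 through Dec 17, 2024; done Dec 16, 2024, which is between those dates.
Step 7: the window is 11–38 days after Dec 16, 2024 (when the traffic study is submitted), so Dec 27, 2024 through Jan 23, 2025; done Jan 20, 2025, which is between those dates.

Yes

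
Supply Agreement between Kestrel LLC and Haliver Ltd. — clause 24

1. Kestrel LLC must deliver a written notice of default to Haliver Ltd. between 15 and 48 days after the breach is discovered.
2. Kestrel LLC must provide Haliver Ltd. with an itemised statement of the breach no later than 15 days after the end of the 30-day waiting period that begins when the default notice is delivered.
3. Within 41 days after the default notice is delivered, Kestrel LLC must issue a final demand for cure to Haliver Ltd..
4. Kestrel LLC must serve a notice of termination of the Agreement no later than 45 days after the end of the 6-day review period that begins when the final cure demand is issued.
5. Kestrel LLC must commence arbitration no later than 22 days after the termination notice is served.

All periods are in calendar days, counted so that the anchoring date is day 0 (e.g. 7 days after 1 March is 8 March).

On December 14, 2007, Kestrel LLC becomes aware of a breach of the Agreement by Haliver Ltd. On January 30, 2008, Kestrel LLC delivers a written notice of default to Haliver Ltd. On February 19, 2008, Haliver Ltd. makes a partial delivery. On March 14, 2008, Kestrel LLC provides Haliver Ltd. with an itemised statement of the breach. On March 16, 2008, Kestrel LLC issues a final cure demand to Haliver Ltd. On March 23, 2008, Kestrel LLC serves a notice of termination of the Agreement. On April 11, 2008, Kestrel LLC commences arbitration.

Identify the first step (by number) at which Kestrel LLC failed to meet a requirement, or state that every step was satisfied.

(1) the permitted window runs from December 14, 2007 + 15 = December 29, 2007 to December 14, 2007 + 48 = January 31, 2008; January 30, 2008 falls inside that range.
(2) due by February 29, 2008 + 15 days = March 15, 2008; done March 14, 2008 — timely.
(3) due by January 30, 2008 + 41 days = March 11, 2008; done March 16, 2008 — 5 days late.
The procedure was therefore not followed at step 3.

Step 3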